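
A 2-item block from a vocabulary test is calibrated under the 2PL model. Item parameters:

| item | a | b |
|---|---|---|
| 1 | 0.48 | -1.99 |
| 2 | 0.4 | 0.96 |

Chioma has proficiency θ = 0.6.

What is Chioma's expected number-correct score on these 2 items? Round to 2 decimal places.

1.24

P(θ) = 1 / (1 + exp(−a(θ − b)))
P_1 = 1/(1+e^{-1.2432}) = 0.7761
P_2 = 1/(1+e^{0.1440}) = 0.4641
E[score] = 0.7761 + 0.4641 = 1.2402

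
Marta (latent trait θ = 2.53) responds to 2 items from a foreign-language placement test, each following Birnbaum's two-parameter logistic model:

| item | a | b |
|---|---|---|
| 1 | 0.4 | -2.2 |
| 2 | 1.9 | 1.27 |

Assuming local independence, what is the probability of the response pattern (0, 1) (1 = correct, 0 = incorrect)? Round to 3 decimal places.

0.120

P(θ) = 1 / (1 + exp(−a(θ − b)))
P_1 = 1/(1+e^{-1.8920}) = 0.8690
P_2 = 1/(1+e^{-2.3940}) = 0.9164
L = (1−P_1) × P_2 = 0.1310 × 0.9164 = 0.12006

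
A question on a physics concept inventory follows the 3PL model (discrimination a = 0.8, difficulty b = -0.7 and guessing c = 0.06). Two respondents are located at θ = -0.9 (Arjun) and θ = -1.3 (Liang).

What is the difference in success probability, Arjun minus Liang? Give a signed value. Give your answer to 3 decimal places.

P(θ) = c + (1 − c) · 1 / (1 + exp(−a(θ − b)))
P(Arjun) = 0.4925  [exponent -0.1600]
P(Liang) = 0.4193  [exponent -0.4800]
Difference = 0.4925 − 0.4193 = 0.0732

0.073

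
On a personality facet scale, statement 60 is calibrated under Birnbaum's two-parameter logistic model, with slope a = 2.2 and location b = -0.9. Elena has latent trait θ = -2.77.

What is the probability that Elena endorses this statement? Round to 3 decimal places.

0.016

P(θ) = 1 / (1 + exp(−a(θ − b)))
Exponent: 2.2 × (-2.77 − (-0.9)) = -4.1140
1/(1 + e^{4.1140}) = 0.0161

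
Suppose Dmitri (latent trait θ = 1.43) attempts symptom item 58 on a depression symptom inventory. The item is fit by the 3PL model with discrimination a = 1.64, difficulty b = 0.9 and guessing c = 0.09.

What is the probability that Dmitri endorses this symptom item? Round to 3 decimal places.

0.731

P(θ) = c + (1 − c) · 1 / (1 + exp(−a(θ − b)))
Exponent: 1.64 × (1.43 − 0.9) = 0.8692
1/(1 + e^{-0.8692}) = 0.7046
P = 0.09 + 0.91 × 0.7046 = 0.7312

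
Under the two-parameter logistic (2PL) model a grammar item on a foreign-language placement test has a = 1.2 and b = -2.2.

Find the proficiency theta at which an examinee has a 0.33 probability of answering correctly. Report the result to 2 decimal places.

P(theta) = 1 / (1 + exp(−a(theta − b)))
logit = ln(0.3300/0.6700) = -0.7082
theta = b + logit/(a) = -2.2 + (-0.7082)/1.2000 = -2.7902

-2.79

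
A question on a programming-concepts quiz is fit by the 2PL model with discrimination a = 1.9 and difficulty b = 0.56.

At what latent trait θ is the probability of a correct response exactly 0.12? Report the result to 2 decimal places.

-0.49

P(θ) = 1 / (1 + exp(−a(θ − b)))
logit = ln(0.1200/0.8800) = -1.9924
θ = b + logit/(a) = 0.56 + (-1.9924)/1.9000 = -0.4886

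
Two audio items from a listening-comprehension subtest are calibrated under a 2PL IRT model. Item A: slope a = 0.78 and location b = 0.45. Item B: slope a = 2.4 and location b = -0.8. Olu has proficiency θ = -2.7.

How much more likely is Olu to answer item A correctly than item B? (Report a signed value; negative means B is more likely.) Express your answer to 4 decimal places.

P(θ) = 1 / (1 + exp(−a(θ − b)))
P_A = 0.0789
P_B = 0.0104
P_A − P_B = 0.0686

0.0686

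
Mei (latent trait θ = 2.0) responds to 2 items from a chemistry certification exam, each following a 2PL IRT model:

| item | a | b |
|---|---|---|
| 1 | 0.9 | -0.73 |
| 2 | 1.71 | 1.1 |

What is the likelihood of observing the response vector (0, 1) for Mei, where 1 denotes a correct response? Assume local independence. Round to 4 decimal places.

P(θ) = 1 / (1 + exp(−a(θ − b)))
P_1 = 1/(1+e^{-2.4570}) = 0.9211
P_2 = 1/(1+e^{-1.5390}) = 0.8233
L = (1−P_1) × P_2 = 0.0789 × 0.8233 = 0.06498

0.0650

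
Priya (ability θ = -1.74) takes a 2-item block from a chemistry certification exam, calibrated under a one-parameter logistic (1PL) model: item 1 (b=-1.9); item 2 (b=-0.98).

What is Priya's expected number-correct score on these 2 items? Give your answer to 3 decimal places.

P(θ) = 1 / (1 + exp(−(θ − b)))
P_1 = 1/(1+e^{-0.1600}) = 0.5399
P_2 = 1/(1+e^{0.7600}) = 0.3186
E[score] = 0.5399 + 0.3186 = 0.8586

0.859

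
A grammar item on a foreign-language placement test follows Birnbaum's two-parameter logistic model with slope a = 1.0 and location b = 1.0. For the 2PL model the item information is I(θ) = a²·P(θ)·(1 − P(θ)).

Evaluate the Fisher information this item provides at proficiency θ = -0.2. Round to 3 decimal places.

P = 1/(1+e^{1.2000}) = 0.2315
P(1−P) = 0.2315 × 0.7685 = 0.1779
I = a² × P(1−P) = 1.0² × 0.1779 = 0.17789

0.178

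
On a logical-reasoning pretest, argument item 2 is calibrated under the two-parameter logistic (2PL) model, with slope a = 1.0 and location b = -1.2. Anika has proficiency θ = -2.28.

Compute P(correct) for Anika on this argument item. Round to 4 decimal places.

P(θ) = 1 / (1 + exp(−a(θ − b)))
Exponent: 1.0 × (-2.28 − (-1.2)) = -1.0800
1/(1 + e^{1.0800}) = 0.2535

0.2535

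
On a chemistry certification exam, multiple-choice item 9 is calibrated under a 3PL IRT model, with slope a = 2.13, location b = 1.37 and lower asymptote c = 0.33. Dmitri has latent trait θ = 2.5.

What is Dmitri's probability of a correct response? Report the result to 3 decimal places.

0.945

P(θ) = c + (1 − c) · 1 / (1 + exp(−a(θ − b)))
Exponent: 2.13 × (2.5 − 1.37) = 2.4069
1/(1 + e^{-2.4069}) = 0.9174
P = 0.33 + 0.67 × 0.9174 = 0.9446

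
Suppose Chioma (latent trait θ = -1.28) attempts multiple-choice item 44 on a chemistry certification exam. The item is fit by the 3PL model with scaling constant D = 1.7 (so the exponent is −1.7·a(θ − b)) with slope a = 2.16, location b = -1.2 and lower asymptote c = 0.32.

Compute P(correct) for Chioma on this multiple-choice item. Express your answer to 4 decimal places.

P(θ) = c + (1 − c) · 1 / (1 + exp(−D·a(θ − b)))
Exponent: 1.7 × 2.16 × (-1.28 − (-1.2)) = -0.2938
1/(1 + e^{0.2938}) = 0.4271
P = 0.32 + 0.68 × 0.4271 = 0.6104

0.6104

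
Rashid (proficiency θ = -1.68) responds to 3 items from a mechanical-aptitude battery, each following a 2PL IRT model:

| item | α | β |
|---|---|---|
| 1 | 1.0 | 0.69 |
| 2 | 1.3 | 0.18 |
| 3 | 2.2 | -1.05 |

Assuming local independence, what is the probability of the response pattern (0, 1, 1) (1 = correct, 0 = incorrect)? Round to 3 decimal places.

0.015

P(θ) = 1 / (1 + exp(−α(θ − β)))
P_1 = 1/(1+e^{2.3700}) = 0.0855
P_2 = 1/(1+e^{2.4180}) = 0.0818
P_3 = 1/(1+e^{1.3860}) = 0.2000
L = (1−P_1) × P_2 × P_3 = 0.9145 × 0.0818 × 0.2000 = 0.01497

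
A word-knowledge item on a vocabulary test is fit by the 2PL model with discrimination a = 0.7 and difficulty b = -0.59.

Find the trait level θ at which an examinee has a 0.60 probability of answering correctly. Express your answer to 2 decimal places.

P(θ) = 1 / (1 + exp(−a(θ − b)))
logit = ln(0.6000/0.4000) = 0.4055
θ = b + logit/(a) = -0.59 + 0.4055/0.7000 = -0.0108

-0.01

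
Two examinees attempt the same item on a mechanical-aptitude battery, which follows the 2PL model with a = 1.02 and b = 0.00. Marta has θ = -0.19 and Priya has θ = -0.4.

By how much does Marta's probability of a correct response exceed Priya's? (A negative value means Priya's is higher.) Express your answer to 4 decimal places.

P(θ) = 1 / (1 + exp(−a(θ − b)))
P(Marta) = 0.4517  [exponent -0.1938]
P(Priya) = 0.3994  [exponent -0.4080]
Difference = 0.4517 − 0.3994 = 0.0523

0.0523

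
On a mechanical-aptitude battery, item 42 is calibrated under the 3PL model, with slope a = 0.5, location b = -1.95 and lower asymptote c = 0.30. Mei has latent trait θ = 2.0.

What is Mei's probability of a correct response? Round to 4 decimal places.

P(θ) = c + (1 − c) · 1 / (1 + exp(−a(θ − b)))
Exponent: 0.5 × (2.0 − (-1.95)) = 1.9750
1/(1 + e^{-1.9750}) = 0.8781
P = 0.30 + 0.70 × 0.8781 = 0.9147

0.9147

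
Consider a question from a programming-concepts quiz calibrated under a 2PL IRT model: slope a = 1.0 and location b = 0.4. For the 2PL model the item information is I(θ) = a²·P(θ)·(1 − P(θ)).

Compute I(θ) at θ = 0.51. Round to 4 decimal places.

P = 1/(1+e^{-0.1100}) = 0.5275
P(1−P) = 0.5275 × 0.4725 = 0.2492
I = a² × P(1−P) = 1.0² × 0.2492 = 0.24925

0.2492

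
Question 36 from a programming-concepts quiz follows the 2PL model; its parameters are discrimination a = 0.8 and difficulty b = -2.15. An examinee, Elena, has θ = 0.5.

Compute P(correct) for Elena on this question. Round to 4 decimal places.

0.8928

P(θ) = 1 / (1 + exp(−a(θ − b)))
Exponent: 0.8 × (0.5 − (-2.15)) = 2.1200
1/(1 + e^{-2.1200}) = 0.8928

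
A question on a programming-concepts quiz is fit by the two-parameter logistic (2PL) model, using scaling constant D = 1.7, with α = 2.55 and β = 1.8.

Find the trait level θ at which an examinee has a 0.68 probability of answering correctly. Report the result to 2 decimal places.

P(θ) = 1 / (1 + exp(−D·α(θ − β)))
logit = ln(0.6800/0.3200) = 0.7538
θ = β + logit/(1.7·α) = 1.8 + 0.7538/4.3350 = 1.9739

1.97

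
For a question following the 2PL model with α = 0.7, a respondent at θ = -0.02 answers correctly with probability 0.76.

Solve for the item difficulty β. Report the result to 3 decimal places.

P(θ) = 1 / (1 + exp(−α(θ − β)))
logit(0.76) = ln(0.76/0.24) = 1.1527
β = θ − logit/(α) = -0.02 − 1.1527/0.7000 = -1.6667

-1.667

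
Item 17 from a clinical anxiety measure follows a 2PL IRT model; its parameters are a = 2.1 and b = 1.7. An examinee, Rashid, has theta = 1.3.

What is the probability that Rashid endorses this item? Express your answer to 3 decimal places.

0.302

P(theta) = 1 / (1 + exp(−a(theta − b)))
Exponent: 2.1 × (1.3 − 1.7) = -0.8400
1/(1 + e^{0.8400}) = 0.3015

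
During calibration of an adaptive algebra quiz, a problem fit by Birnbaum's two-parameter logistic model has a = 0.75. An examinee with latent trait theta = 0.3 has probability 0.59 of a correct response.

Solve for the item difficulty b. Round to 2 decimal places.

-0.19

P(theta) = 1 / (1 + exp(−a(theta − b)))
logit(0.59) = ln(0.59/0.41) = 0.3640
b = theta − logit/(a) = 0.3 − 0.3640/0.7500 = -0.1853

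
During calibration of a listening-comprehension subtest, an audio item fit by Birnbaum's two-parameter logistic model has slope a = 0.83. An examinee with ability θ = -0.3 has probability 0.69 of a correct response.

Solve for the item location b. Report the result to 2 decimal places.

-1.26

P(θ) = 1 / (1 + exp(−a(θ − b)))
logit(0.69) = ln(0.69/0.31) = 0.8001
b = θ − logit/(a) = -0.3 − 0.8001/0.8300 = -1.2640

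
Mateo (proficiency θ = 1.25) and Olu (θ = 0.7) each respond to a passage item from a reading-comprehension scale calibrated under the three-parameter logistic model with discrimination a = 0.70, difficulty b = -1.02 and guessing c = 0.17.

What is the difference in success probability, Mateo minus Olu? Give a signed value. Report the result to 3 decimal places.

P(θ) = c + (1 − c) · 1 / (1 + exp(−a(θ − b)))
P(Mateo) = 0.8593  [exponent 1.5890]
P(Olu) = 0.8085  [exponent 1.2040]
Difference = 0.8593 − 0.8085 = 0.0508

0.051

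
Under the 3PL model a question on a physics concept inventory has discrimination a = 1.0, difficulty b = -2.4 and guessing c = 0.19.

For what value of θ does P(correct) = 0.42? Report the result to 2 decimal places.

-3.32

P(θ) = c + (1 − c) · 1 / (1 + exp(−a(θ − b)))
Remove guessing floor: (0.42 − 0.19)/(1 − 0.19) = 0.2840
logit = ln(0.2840/0.7160) = -0.9249
θ = b + logit/(a) = -2.4 + (-0.9249)/1.0000 = -3.3249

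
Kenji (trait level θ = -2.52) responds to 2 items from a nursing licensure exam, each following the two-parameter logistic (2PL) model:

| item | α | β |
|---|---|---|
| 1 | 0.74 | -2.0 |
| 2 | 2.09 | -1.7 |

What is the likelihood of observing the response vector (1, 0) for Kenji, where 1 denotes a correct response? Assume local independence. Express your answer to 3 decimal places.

P(θ) = 1 / (1 + exp(−α(θ − β)))
P_1 = 1/(1+e^{0.3848}) = 0.4050
P_2 = 1/(1+e^{1.7138}) = 0.1527
L = P_1 × (1−P_2) = 0.4050 × 0.8473 = 0.34314

0.343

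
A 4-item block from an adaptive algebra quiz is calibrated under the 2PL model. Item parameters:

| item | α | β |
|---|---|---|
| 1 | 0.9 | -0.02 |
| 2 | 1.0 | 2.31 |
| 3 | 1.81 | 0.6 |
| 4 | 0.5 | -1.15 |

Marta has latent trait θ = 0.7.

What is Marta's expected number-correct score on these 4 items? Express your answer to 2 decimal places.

2.08

P(θ) = 1 / (1 + exp(−α(θ − β)))
P_1 = 1/(1+e^{-0.6480}) = 0.6566
P_2 = 1/(1+e^{1.6100}) = 0.1666
P_3 = 1/(1+e^{-0.1810}) = 0.5451
P_4 = 1/(1+e^{-0.9250}) = 0.7161
E[score] = 0.6566 + 0.1666 + 0.5451 + 0.7161 = 2.0843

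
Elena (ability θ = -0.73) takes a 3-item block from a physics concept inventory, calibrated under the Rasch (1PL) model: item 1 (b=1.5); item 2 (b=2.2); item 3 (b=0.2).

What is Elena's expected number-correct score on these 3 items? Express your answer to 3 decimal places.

0.431

P(θ) = 1 / (1 + exp(−(θ − b)))
P_1 = 1/(1+e^{2.2300}) = 0.0971
P_2 = 1/(1+e^{2.9300}) = 0.0507
P_3 = 1/(1+e^{0.9300}) = 0.2829
E[score] = 0.0971 + 0.0507 + 0.2829 = 0.4307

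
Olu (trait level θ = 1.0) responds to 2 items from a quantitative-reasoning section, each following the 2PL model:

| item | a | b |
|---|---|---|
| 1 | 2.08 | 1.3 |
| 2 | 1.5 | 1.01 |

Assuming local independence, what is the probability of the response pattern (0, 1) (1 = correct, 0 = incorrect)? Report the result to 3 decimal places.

0.323

P(θ) = 1 / (1 + exp(−a(θ − b)))
P_1 = 1/(1+e^{0.6240}) = 0.3489
P_2 = 1/(1+e^{0.0150}) = 0.4963
L = (1−P_1) × P_2 = 0.6511 × 0.4963 = 0.32312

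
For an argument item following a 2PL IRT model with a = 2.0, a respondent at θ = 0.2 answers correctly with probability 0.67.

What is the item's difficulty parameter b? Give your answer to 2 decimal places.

-0.15

P(θ) = 1 / (1 + exp(−a(θ − b)))
logit(0.67) = ln(0.67/0.33) = 0.7082
b = θ − logit/(a) = 0.2 − 0.7082/2.0000 = -0.1541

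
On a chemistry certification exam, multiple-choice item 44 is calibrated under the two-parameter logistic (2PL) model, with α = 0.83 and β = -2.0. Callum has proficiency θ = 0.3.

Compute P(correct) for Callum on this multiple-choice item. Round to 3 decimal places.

0.871

P(θ) = 1 / (1 + exp(−α(θ − β)))
Exponent: 0.83 × (0.3 − (-2.0)) = 1.9090
1/(1 + e^{-1.9090}) = 0.8709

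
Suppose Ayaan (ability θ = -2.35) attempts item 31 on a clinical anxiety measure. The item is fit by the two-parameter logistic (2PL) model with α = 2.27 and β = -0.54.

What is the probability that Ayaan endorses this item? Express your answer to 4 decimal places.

P(θ) = 1 / (1 + exp(−α(θ − β)))
Exponent: 2.27 × (-2.35 − (-0.54)) = -4.1087
1/(1 + e^{4.1087}) = 0.0162

0.0162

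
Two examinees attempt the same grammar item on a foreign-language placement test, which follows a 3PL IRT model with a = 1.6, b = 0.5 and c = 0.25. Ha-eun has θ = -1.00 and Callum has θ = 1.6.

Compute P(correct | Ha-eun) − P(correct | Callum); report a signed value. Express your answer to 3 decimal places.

-0.578

P(θ) = c + (1 − c) · 1 / (1 + exp(−a(θ − b)))
P(Ha-eun) = 0.3124  [exponent -2.4000]
P(Callum) = 0.8899  [exponent 1.7600]
Difference = 0.3124 − 0.8899 = -0.5775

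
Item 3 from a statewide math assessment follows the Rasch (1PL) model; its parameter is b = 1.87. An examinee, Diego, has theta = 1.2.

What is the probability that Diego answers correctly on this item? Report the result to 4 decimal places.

P(theta) = 1 / (1 + exp(−(theta − b)))
Exponent: (1.2 − 1.87) = -0.6700
1/(1 + e^{0.6700}) = 0.3385
P = 0.3385

0.3385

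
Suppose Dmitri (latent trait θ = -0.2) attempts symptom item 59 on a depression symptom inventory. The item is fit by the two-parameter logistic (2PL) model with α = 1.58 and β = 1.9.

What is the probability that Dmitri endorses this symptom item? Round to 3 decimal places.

0.035

P(θ) = 1 / (1 + exp(−α(θ − β)))
Exponent: 1.58 × (-0.2 − 1.9) = -3.3180
1/(1 + e^{3.3180}) = 0.0350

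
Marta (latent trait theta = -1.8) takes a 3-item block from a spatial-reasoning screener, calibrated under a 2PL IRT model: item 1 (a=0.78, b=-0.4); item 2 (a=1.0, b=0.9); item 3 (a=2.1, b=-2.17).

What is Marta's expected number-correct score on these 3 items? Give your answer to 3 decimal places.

P(theta) = 1 / (1 + exp(−a(theta − b)))
P_1 = 1/(1+e^{1.0920}) = 0.2512
P_2 = 1/(1+e^{2.7000}) = 0.0630
P_3 = 1/(1+e^{-0.7770}) = 0.6850
E[score] = 0.2512 + 0.0630 + 0.6850 = 0.9992

0.999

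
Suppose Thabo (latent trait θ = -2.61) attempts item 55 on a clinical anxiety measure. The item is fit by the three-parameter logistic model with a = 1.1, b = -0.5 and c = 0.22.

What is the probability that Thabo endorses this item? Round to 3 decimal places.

0.290

P(θ) = c + (1 − c) · 1 / (1 + exp(−a(θ − b)))
Exponent: 1.1 × (-2.61 − (-0.5)) = -2.3210
1/(1 + e^{2.3210}) = 0.0894
P = 0.22 + 0.78 × 0.0894 = 0.2897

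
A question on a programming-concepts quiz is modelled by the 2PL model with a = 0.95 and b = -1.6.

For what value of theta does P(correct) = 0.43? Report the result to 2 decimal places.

P(theta) = 1 / (1 + exp(−a(theta − b)))
logit = ln(0.4300/0.5700) = -0.2819
theta = b + logit/(a) = -1.6 + (-0.2819)/0.9500 = -1.8967

-1.90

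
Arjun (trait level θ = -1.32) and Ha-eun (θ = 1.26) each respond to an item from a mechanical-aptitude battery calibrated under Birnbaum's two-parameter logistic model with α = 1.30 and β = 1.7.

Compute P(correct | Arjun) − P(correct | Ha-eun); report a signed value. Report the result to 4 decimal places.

P(θ) = 1 / (1 + exp(−α(θ − β)))
P(Arjun) = 0.0193  [exponent -3.9260]
P(Ha-eun) = 0.3608  [exponent -0.5720]
Difference = 0.0193 − 0.3608 = -0.3414

-0.3414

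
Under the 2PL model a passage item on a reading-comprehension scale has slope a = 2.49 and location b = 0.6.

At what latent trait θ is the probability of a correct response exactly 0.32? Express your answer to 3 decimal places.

0.297

P(θ) = 1 / (1 + exp(−a(θ − b)))
logit = ln(0.3200/0.6800) = -0.7538
θ = b + logit/(a) = 0.6 + (-0.7538)/2.4900 = 0.2973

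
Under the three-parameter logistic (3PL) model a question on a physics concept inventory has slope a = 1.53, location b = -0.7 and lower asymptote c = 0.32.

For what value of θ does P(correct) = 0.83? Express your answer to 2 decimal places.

P(θ) = c + (1 − c) · 1 / (1 + exp(−a(θ − b)))
Remove guessing floor: (0.83 − 0.32)/(1 − 0.32) = 0.7500
logit = ln(0.7500/0.2500) = 1.0986
θ = b + logit/(a) = -0.7 + 1.0986/1.5300 = 0.0180

0.02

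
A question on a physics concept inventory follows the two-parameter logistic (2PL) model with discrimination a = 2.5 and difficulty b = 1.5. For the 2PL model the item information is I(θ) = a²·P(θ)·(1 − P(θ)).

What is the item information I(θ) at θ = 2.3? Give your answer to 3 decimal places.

P = 1/(1+e^{-2.0000}) = 0.8808
P(1−P) = 0.8808 × 0.1192 = 0.1050
I = a² × P(1−P) = 2.5² × 0.1050 = 0.65621

0.656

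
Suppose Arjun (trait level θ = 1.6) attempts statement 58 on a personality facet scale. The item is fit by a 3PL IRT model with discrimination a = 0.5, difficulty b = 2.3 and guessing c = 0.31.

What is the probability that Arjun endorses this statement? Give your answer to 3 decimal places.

0.595

P(θ) = c + (1 − c) · 1 / (1 + exp(−a(θ − b)))
Exponent: 0.5 × (1.6 − 2.3) = -0.3500
1/(1 + e^{0.3500}) = 0.4134
P = 0.31 + 0.69 × 0.4134 = 0.5952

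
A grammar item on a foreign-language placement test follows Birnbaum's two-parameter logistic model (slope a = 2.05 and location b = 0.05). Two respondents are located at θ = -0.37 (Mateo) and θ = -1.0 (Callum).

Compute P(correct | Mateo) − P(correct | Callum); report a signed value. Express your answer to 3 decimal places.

P(θ) = 1 / (1 + exp(−a(θ − b)))
P(Mateo) = 0.2971  [exponent -0.8610]
P(Callum) = 0.1041  [exponent -2.1525]
Difference = 0.2971 − 0.1041 = 0.1930

0.193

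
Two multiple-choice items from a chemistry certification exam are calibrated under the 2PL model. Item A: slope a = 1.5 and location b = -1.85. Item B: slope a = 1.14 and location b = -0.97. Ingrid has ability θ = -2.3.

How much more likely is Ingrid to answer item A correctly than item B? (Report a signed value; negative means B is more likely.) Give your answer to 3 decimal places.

P(θ) = 1 / (1 + exp(−a(θ − b)))
P_A = 0.3374
P_B = 0.1800
P_A − P_B = 0.1574

0.157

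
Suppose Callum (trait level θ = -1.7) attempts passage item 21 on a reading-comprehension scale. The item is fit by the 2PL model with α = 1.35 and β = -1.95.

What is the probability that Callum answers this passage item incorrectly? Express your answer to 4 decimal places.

0.4164

P(θ) = 1 / (1 + exp(−α(θ − β)))
Exponent: 1.35 × (-1.7 − (-1.95)) = 0.3375
1/(1 + e^{-0.3375}) = 0.5836
P(incorrect) = 1 − 0.5836 = 0.4164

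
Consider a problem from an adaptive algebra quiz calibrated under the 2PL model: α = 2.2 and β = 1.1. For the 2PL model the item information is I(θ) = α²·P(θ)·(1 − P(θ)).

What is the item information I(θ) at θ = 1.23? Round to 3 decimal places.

P = 1/(1+e^{-0.2860}) = 0.5710
P(1−P) = 0.5710 × 0.4290 = 0.2450
I = α² × P(1−P) = 2.2² × 0.2450 = 1.18559

1.186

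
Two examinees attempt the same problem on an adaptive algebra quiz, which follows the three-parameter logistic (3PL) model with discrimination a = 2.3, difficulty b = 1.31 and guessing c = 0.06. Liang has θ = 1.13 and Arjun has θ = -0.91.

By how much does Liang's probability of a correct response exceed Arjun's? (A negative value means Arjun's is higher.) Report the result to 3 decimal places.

P(θ) = c + (1 − c) · 1 / (1 + exp(−a(θ − b)))
P(Liang) = 0.4341  [exponent -0.4140]
P(Arjun) = 0.0657  [exponent -5.1060]
Difference = 0.4341 − 0.0657 = 0.3684

0.368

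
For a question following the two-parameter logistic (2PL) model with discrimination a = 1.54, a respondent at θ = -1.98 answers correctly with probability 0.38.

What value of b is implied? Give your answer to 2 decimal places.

P(θ) = 1 / (1 + exp(−a(θ − b)))
logit(0.38) = ln(0.38/0.62) = -0.4895
b = θ − logit/(a) = -1.98 − (-0.4895)/1.5400 = -1.6621

-1.66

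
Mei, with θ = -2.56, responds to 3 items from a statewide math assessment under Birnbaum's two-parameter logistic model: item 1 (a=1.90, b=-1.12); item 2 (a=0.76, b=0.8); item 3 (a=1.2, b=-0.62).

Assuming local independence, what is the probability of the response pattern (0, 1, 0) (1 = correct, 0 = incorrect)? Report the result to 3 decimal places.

P(θ) = 1 / (1 + exp(−a(θ − b)))
P_1 = 1/(1+e^{2.7360}) = 0.0609
P_2 = 1/(1+e^{2.5536}) = 0.0722
P_3 = 1/(1+e^{2.3280}) = 0.0888
L = (1−P_1) × P_2 × (1−P_3) = 0.9391 × 0.0722 × 0.9112 = 0.06177

0.062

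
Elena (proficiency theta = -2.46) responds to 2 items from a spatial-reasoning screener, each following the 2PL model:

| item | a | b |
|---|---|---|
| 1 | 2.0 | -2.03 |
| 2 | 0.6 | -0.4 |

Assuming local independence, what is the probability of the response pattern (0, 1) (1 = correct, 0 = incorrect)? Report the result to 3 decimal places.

0.158

P(theta) = 1 / (1 + exp(−a(theta − b)))
P_1 = 1/(1+e^{0.8600}) = 0.2973
P_2 = 1/(1+e^{1.2360}) = 0.2251
L = (1−P_1) × P_2 = 0.7027 × 0.2251 = 0.15819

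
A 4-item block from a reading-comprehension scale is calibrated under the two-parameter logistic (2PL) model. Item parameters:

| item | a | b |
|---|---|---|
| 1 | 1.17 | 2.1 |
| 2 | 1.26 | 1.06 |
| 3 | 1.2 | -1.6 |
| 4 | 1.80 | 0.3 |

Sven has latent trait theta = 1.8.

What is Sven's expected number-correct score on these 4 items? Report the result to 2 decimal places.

3.05

P(theta) = 1 / (1 + exp(−a(theta − b)))
P_1 = 1/(1+e^{0.3510}) = 0.4131
P_2 = 1/(1+e^{-0.9324}) = 0.7176
P_3 = 1/(1+e^{-4.0800}) = 0.9834
P_4 = 1/(1+e^{-2.7000}) = 0.9370
E[score] = 0.4131 + 0.7176 + 0.9834 + 0.9370 = 3.0511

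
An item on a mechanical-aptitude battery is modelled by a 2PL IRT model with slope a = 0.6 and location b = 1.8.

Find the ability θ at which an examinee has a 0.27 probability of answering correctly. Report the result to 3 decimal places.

0.142

P(θ) = 1 / (1 + exp(−a(θ − b)))
logit = ln(0.2700/0.7300) = -0.9946
θ = b + logit/(a) = 1.8 + (-0.9946)/0.6000 = 0.1423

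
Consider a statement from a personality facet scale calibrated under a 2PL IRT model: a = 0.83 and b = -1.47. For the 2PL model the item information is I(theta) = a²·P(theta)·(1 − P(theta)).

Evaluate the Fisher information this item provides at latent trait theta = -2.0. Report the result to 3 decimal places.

P = 1/(1+e^{0.4399}) = 0.3918
P(1−P) = 0.3918 × 0.6082 = 0.2383
I = a² × P(1−P) = 0.83² × 0.2383 = 0.16415

0.164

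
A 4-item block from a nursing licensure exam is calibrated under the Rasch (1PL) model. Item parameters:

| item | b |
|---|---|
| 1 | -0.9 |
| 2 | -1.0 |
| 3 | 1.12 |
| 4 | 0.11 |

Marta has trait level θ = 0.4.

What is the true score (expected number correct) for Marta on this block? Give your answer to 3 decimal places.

2.487

P(θ) = 1 / (1 + exp(−(θ − b)))
P_1 = 1/(1+e^{-1.3000}) = 0.7858
P_2 = 1/(1+e^{-1.4000}) = 0.8022
P_3 = 1/(1+e^{0.7200}) = 0.3274
P_4 = 1/(1+e^{-0.2900}) = 0.5720
E[score] = 0.7858 + 0.8022 + 0.3274 + 0.5720 = 2.4874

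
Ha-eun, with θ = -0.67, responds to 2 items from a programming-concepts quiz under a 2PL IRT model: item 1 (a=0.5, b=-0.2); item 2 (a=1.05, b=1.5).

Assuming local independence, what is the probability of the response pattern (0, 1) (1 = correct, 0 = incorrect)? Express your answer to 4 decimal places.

0.0519

P(θ) = 1 / (1 + exp(−a(θ − b)))
P_1 = 1/(1+e^{0.2350}) = 0.4415
P_2 = 1/(1+e^{2.2785}) = 0.0929
L = (1−P_1) × P_2 = 0.5585 × 0.0929 = 0.05189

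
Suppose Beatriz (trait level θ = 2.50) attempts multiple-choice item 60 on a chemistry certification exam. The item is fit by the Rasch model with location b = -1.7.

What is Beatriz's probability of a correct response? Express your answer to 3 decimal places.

P(θ) = 1 / (1 + exp(−(θ − b)))
Exponent: (2.50 − (-1.7)) = 4.2000
1/(1 + e^{-4.2000}) = 0.9852
P = 0.9852

0.985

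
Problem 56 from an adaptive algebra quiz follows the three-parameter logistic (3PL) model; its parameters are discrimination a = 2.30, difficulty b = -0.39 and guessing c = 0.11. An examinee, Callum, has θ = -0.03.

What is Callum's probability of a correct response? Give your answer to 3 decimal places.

0.729

P(θ) = c + (1 − c) · 1 / (1 + exp(−a(θ − b)))
Exponent: 2.30 × (-0.03 − (-0.39)) = 0.8280
1/(1 + e^{-0.8280}) = 0.6959
P = 0.11 + 0.89 × 0.6959 = 0.7294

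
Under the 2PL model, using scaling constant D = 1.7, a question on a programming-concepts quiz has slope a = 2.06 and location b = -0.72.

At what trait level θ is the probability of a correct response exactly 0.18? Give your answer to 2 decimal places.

P(θ) = 1 / (1 + exp(−D·a(θ − b)))
logit = ln(0.1800/0.8200) = -1.5163
θ = b + logit/(1.7·a) = -0.72 + (-1.5163)/3.5020 = -1.1530

-1.15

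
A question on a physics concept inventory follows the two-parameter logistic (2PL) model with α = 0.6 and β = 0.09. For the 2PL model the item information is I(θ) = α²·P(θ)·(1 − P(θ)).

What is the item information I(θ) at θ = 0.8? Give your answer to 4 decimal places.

P = 1/(1+e^{-0.4260}) = 0.6049
P(1−P) = 0.6049 × 0.3951 = 0.2390
I = α² × P(1−P) = 0.6² × 0.2390 = 0.08604

0.0860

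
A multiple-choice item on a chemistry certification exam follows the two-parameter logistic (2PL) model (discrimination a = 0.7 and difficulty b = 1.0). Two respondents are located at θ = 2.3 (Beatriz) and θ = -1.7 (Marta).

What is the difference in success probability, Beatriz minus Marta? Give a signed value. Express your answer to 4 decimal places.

0.5818

P(θ) = 1 / (1 + exp(−a(θ − b)))
P(Beatriz) = 0.7130  [exponent 0.9100]
P(Marta) = 0.1312  [exponent -1.8900]
Difference = 0.7130 − 0.1312 = 0.5818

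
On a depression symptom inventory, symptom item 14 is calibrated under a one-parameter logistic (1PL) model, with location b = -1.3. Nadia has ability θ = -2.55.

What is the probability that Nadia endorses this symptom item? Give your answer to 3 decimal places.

P(θ) = 1 / (1 + exp(−(θ − b)))
Exponent: (-2.55 − (-1.3)) = -1.2500
1/(1 + e^{1.2500}) = 0.2227
P = 0.2227

0.223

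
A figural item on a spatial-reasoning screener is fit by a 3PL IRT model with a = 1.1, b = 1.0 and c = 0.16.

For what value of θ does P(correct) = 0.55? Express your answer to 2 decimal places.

P(θ) = c + (1 − c) · 1 / (1 + exp(−a(θ − b)))
Remove guessing floor: (0.55 − 0.16)/(1 − 0.16) = 0.4643
logit = ln(0.4643/0.5357) = -0.1431
θ = b + logit/(a) = 1.0 + (-0.1431)/1.1000 = 0.8699

0.87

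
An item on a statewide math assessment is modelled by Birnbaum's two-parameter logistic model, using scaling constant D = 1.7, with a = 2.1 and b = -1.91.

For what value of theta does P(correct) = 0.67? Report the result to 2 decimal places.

P(theta) = 1 / (1 + exp(−D·a(theta − b)))
logit = ln(0.6700/0.3300) = 0.7082
theta = b + logit/(1.7·a) = -1.91 + 0.7082/3.5700 = -1.7116

-1.71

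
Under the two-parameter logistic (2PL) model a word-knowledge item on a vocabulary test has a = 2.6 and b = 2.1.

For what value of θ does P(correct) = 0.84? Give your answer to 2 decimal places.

2.74

P(θ) = 1 / (1 + exp(−a(θ − b)))
logit = ln(0.8400/0.1600) = 1.6582
θ = b + logit/(a) = 2.1 + 1.6582/2.6000 = 2.7378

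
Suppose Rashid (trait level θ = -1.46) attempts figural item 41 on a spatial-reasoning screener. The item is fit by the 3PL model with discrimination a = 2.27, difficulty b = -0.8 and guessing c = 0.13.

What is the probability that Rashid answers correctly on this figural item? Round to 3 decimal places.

0.289

P(θ) = c + (1 − c) · 1 / (1 + exp(−a(θ − b)))
Exponent: 2.27 × (-1.46 − (-0.8)) = -1.4982
1/(1 + e^{1.4982}) = 0.1827
P = 0.13 + 0.87 × 0.1827 = 0.2889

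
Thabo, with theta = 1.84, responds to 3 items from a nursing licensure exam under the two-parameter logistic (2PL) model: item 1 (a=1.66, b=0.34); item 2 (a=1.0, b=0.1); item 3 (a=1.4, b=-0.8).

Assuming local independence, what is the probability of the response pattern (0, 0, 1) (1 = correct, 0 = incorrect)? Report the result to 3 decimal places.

P(theta) = 1 / (1 + exp(−a(theta − b)))
P_1 = 1/(1+e^{-2.4900}) = 0.9234
P_2 = 1/(1+e^{-1.7400}) = 0.8507
P_3 = 1/(1+e^{-3.6960}) = 0.9758
L = (1−P_1) × (1−P_2) × P_3 = 0.0766 × 0.1493 × 0.9758 = 0.01115

0.011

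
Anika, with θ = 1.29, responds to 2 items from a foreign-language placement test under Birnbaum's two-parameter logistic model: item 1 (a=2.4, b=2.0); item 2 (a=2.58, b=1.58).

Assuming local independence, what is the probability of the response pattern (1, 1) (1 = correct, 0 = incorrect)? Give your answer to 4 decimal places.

0.0494

P(θ) = 1 / (1 + exp(−a(θ − b)))
P_1 = 1/(1+e^{1.7040}) = 0.1539
P_2 = 1/(1+e^{0.7482}) = 0.3212
L = P_1 × P_2 = 0.1539 × 0.3212 = 0.04945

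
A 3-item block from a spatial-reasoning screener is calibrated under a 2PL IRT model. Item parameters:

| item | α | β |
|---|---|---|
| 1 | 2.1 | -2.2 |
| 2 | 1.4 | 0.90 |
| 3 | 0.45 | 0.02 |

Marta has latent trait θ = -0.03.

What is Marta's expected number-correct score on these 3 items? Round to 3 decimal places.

1.698

P(θ) = 1 / (1 + exp(−α(θ − β)))
P_1 = 1/(1+e^{-4.5570}) = 0.9896
P_2 = 1/(1+e^{1.3020}) = 0.2138
P_3 = 1/(1+e^{0.0225}) = 0.4944
E[score] = 0.9896 + 0.2138 + 0.4944 = 1.6978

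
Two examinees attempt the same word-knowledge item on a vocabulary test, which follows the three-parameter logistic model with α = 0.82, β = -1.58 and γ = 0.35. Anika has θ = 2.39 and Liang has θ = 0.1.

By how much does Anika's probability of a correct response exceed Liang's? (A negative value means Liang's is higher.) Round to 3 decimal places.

P(θ) = γ + (1 − γ) · 1 / (1 + exp(−α(θ − β)))
P(Anika) = 0.9759  [exponent 3.2554]
P(Liang) = 0.8691  [exponent 1.3776]
Difference = 0.9759 − 0.8691 = 0.1068

0.107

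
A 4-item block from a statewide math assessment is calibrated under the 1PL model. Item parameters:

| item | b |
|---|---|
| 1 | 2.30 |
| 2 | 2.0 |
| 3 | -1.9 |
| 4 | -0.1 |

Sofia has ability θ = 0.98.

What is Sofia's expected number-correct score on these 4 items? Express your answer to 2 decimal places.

2.17

P(θ) = 1 / (1 + exp(−(θ − b)))
P_1 = 1/(1+e^{1.3200}) = 0.2108
P_2 = 1/(1+e^{1.0200}) = 0.2650
P_3 = 1/(1+e^{-2.8800}) = 0.9468
P_4 = 1/(1+e^{-1.0800}) = 0.7465
E[score] = 0.2108 + 0.2650 + 0.9468 + 0.7465 = 2.1692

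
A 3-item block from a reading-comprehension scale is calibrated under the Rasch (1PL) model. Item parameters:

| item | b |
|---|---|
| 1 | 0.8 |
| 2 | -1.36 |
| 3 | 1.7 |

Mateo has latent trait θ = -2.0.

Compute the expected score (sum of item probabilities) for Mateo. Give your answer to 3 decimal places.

0.427

P(θ) = 1 / (1 + exp(−(θ − b)))
P_1 = 1/(1+e^{2.8000}) = 0.0573
P_2 = 1/(1+e^{0.6400}) = 0.3452
P_3 = 1/(1+e^{3.7000}) = 0.0241
E[score] = 0.0573 + 0.3452 + 0.0241 = 0.4267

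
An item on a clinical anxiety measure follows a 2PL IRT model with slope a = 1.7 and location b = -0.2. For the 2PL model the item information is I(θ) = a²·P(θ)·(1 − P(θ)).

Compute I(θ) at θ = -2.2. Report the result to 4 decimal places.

0.0903

P = 1/(1+e^{3.4000}) = 0.0323
P(1−P) = 0.0323 × 0.9677 = 0.0313
I = a² × P(1−P) = 1.7² × 0.0313 = 0.09032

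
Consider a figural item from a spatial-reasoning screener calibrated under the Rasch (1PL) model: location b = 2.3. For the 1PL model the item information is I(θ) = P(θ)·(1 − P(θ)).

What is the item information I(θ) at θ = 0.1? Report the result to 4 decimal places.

P = 1/(1+e^{2.2000}) = 0.0998
P(1−P) = 0.0998 × 0.9002 = 0.0898
I = P(1−P) = 0.08980

0.0898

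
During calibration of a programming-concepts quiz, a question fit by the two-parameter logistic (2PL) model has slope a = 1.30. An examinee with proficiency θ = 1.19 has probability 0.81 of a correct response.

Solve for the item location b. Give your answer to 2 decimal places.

0.07

P(θ) = 1 / (1 + exp(−a(θ − b)))
logit(0.81) = ln(0.81/0.19) = 1.4500
b = θ − logit/(a) = 1.19 − 1.4500/1.3000 = 0.0746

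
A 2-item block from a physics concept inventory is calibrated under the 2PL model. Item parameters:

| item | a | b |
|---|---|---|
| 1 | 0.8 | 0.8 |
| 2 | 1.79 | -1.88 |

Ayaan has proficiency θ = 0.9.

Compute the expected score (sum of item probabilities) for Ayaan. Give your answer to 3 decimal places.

1.513

P(θ) = 1 / (1 + exp(−a(θ − b)))
P_1 = 1/(1+e^{-0.0800}) = 0.5200
P_2 = 1/(1+e^{-4.9762}) = 0.9931
E[score] = 0.5200 + 0.9931 = 1.5131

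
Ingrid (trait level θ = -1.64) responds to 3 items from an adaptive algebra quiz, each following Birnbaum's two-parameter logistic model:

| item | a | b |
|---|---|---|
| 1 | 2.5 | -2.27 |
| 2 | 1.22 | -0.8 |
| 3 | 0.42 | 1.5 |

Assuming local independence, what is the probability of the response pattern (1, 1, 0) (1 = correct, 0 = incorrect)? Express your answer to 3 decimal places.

P(θ) = 1 / (1 + exp(−a(θ − b)))
P_1 = 1/(1+e^{-1.5750}) = 0.8285
P_2 = 1/(1+e^{1.0248}) = 0.2641
P_3 = 1/(1+e^{1.3188}) = 0.2110
L = P_1 × P_2 × (1−P_3) = 0.8285 × 0.2641 × 0.7890 = 0.17263

0.173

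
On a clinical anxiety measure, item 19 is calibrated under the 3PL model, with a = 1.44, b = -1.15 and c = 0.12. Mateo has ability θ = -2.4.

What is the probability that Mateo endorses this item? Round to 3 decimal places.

P(θ) = c + (1 − c) · 1 / (1 + exp(−a(θ − b)))
Exponent: 1.44 × (-2.4 − (-1.15)) = -1.8000
1/(1 + e^{1.8000}) = 0.1419
P = 0.12 + 0.88 × 0.1419 = 0.2448

0.245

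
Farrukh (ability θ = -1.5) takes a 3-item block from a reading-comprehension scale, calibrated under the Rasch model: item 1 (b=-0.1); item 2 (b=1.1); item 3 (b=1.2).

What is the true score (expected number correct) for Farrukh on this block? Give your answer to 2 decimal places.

P(θ) = 1 / (1 + exp(−(θ − b)))
P_1 = 1/(1+e^{1.4000}) = 0.1978
P_2 = 1/(1+e^{2.6000}) = 0.0691
P_3 = 1/(1+e^{2.7000}) = 0.0630
E[score] = 0.1978 + 0.0691 + 0.0630 = 0.3299

0.33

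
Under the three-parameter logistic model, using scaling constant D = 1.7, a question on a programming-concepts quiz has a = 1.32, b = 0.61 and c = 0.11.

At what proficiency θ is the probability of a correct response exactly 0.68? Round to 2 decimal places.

P(θ) = c + (1 − c) · 1 / (1 + exp(−D·a(θ − b)))
Remove guessing floor: (0.68 − 0.11)/(1 − 0.11) = 0.6404
logit = ln(0.6404/0.3596) = 0.5773
θ = b + logit/(1.7·a) = 0.61 + 0.5773/2.2440 = 0.8673

0.87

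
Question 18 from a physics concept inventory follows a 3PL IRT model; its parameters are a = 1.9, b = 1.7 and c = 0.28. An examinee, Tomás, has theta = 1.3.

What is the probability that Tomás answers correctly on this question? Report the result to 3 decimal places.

P(theta) = c + (1 − c) · 1 / (1 + exp(−a(theta − b)))
Exponent: 1.9 × (1.3 − 1.7) = -0.7600
1/(1 + e^{0.7600}) = 0.3186
P = 0.28 + 0.72 × 0.3186 = 0.5094

0.509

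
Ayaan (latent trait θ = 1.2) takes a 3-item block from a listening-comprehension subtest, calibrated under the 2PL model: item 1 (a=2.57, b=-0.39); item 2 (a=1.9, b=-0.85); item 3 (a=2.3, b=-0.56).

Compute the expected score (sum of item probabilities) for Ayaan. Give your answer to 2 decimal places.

P(θ) = 1 / (1 + exp(−a(θ − b)))
P_1 = 1/(1+e^{-4.0863}) = 0.9835
P_2 = 1/(1+e^{-3.8950}) = 0.9801
P_3 = 1/(1+e^{-4.0480}) = 0.9828
E[score] = 0.9835 + 0.9801 + 0.9828 = 2.9464

2.95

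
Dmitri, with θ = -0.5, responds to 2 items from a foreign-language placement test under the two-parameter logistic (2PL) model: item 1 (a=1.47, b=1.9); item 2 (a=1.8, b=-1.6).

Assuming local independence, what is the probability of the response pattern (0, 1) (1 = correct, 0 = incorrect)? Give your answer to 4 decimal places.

P(θ) = 1 / (1 + exp(−a(θ − b)))
P_1 = 1/(1+e^{3.5280}) = 0.0285
P_2 = 1/(1+e^{-1.9800}) = 0.8787
L = (1−P_1) × P_2 = 0.9715 × 0.8787 = 0.85362

0.8536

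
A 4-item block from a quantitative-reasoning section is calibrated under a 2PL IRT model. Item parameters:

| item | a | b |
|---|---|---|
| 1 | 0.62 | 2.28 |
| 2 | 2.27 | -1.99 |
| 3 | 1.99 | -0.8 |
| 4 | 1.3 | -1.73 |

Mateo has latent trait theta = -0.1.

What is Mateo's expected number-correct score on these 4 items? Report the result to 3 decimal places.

2.866

P(theta) = 1 / (1 + exp(−a(theta − b)))
P_1 = 1/(1+e^{1.4756}) = 0.1861
P_2 = 1/(1+e^{-4.2903}) = 0.9865
P_3 = 1/(1+e^{-1.3930}) = 0.8011
P_4 = 1/(1+e^{-2.1190}) = 0.8927
E[score] = 0.1861 + 0.9865 + 0.8011 + 0.8927 = 2.8664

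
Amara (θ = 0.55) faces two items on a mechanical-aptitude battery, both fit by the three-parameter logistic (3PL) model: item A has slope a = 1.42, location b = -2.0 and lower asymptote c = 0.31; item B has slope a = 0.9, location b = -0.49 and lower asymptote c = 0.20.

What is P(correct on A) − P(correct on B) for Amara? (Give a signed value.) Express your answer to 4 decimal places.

0.2074

P(θ) = c + (1 − c) · 1 / (1 + exp(−a(θ − b)))
P_A = 0.9820
P_B = 0.7746
P_A − P_B = 0.2074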